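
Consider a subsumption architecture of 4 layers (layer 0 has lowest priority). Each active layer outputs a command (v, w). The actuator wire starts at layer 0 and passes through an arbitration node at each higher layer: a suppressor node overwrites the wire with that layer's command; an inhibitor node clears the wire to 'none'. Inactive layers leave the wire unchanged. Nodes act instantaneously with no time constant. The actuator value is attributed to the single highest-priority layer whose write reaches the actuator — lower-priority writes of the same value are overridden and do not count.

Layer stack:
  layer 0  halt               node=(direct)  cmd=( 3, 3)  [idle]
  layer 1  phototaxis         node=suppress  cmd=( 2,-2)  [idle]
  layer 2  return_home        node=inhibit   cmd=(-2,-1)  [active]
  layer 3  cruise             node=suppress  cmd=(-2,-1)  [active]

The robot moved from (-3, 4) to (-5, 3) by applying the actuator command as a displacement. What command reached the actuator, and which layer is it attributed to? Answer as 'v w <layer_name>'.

-2 -1 cruise

displacement = (-5, 3) − (-3, 4) = (-2, -1)
[0] halt off; wire := none
[1] phototaxis off; pass none
[2] return_home on (inhibit); wire := none
[3] cruise on (suppress); wire := (-2, -1)
output (-2, -1) — from layer 3 (cruise)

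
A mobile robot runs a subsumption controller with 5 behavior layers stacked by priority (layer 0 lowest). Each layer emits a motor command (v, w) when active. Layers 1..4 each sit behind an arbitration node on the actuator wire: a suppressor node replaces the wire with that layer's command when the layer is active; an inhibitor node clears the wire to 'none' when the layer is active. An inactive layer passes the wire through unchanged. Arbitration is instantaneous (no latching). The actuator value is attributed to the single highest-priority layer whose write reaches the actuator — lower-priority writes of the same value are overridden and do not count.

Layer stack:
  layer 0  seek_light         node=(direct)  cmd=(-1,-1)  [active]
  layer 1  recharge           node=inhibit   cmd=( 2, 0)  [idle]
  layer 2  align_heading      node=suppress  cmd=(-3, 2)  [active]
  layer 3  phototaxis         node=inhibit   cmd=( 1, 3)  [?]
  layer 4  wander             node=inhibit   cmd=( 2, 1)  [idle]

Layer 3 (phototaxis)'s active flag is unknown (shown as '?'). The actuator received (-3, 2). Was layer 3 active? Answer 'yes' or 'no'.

no

If layer 3 is active=yes:
  actuator would be none
If layer 3 is active=no:
  actuator would be (-3, 2)
Observed (-3, 2), so layer 3 was idle.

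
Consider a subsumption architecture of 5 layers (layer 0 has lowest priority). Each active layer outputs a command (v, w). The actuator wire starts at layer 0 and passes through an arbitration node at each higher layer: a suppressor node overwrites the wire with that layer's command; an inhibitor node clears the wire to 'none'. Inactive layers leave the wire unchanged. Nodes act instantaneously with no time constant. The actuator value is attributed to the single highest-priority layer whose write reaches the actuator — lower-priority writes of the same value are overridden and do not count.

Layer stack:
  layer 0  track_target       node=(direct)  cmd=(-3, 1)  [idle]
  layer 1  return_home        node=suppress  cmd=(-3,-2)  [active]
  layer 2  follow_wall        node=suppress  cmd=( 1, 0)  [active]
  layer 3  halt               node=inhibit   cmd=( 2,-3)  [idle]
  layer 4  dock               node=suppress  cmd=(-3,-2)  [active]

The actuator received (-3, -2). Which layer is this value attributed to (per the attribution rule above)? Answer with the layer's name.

layer 0 (track_target) idle — none
layer 1 (return_home) active — suppresses: (-3, -2)
layer 2 (follow_wall) active — suppresses: (1, 0)
layer 3 (halt) idle — unchanged: (1, 0)
layer 4 (dock) active — suppresses: (-3, -2)
→ actuator (-3, -2)
last writer: layer 4 = dock

dock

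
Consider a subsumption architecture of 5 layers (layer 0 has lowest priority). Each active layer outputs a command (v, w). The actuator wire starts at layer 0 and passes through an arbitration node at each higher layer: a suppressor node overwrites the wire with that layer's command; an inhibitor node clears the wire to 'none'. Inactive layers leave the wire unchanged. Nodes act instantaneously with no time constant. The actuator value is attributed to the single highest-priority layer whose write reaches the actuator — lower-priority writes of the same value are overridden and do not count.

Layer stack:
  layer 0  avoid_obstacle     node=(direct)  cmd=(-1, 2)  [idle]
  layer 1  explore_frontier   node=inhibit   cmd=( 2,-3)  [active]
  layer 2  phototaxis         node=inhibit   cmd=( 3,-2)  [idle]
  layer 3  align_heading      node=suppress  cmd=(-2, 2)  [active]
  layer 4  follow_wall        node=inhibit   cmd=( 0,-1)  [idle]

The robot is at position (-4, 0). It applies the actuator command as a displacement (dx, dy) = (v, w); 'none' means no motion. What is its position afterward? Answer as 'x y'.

-6 2

layer 0 (avoid_obstacle) idle — none
layer 1 (explore_frontier) active — inhibits: none
layer 2 (phototaxis) idle — unchanged: none
layer 3 (align_heading) active — suppresses: (-2, 2)
layer 4 (follow_wall) idle — unchanged: (-2, 2)
→ actuator (-2, 2)
position: (-4, 0) + (-2, 2) = (-6, 2)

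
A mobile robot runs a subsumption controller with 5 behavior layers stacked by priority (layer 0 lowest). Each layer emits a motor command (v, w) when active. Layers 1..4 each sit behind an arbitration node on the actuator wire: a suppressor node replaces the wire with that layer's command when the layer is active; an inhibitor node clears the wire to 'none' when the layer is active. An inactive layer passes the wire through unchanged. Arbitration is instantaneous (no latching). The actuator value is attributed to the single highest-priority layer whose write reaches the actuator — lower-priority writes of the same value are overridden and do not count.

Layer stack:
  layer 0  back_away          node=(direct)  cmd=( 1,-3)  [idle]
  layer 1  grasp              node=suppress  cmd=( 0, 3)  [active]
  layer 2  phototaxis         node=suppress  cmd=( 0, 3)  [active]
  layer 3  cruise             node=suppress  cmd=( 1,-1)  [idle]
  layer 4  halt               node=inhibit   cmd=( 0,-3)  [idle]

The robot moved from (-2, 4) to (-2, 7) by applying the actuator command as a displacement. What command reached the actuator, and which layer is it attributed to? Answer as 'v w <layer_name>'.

displacement = (-2, 7) − (-2, 4) = (0, 3)
L0 back_away: idle → wire = none
L1 grasp: active, suppressor → wire = (0, 3)
L2 phototaxis: active, suppressor → wire = (0, 3)
L3 cruise: idle → wire stays (0, 3)
L4 halt: idle → wire stays (0, 3)
actuator = (0, 3) — from layer 2 (phototaxis)

0 3 phototaxis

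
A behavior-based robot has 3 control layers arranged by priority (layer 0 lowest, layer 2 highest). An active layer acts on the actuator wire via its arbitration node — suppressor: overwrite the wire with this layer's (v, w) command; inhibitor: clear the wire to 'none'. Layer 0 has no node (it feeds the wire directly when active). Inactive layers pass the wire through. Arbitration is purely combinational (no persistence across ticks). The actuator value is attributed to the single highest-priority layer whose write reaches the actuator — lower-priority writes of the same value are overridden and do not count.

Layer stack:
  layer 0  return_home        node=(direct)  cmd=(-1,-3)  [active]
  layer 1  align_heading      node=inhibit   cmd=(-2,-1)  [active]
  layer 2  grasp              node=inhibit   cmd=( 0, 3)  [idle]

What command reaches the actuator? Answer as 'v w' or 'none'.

L0 return_home: active, feeds wire = (-1, -3)
L1 align_heading: active, inhibitor → wire = none
L2 grasp: idle → wire stays none
actuator = none

none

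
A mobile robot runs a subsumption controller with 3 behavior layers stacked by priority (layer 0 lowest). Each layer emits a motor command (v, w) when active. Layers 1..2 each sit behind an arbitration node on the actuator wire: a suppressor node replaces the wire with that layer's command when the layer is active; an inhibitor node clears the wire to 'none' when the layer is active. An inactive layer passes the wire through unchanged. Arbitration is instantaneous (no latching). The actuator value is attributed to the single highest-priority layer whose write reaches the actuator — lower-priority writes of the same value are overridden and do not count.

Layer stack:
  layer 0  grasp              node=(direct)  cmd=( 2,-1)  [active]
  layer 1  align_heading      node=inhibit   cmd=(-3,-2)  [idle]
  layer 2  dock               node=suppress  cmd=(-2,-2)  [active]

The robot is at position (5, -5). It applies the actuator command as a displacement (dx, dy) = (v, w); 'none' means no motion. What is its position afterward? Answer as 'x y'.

3 -7

layer 0 (grasp) active — direct: (2, -1)
layer 1 (align_heading) idle — unchanged: (2, -1)
layer 2 (dock) active — suppresses: (-2, -2)
→ actuator (-2, -2)
position: (5, -5) + (-2, -2) = (3, -7)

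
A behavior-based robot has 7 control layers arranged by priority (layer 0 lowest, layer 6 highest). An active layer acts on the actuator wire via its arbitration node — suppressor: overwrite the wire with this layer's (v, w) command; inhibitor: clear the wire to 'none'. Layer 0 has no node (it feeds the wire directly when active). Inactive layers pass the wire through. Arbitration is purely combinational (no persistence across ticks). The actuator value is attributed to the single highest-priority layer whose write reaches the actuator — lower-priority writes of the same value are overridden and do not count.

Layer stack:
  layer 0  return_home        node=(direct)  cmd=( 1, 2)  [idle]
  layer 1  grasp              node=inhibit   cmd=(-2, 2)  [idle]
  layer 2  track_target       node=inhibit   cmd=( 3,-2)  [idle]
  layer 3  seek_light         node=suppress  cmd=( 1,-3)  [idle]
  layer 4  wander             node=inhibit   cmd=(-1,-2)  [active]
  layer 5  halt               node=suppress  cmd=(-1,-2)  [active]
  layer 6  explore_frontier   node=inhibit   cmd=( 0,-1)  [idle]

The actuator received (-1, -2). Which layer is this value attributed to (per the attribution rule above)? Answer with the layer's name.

halt

L0 return_home: idle → wire = none
L1 grasp: idle → wire stays none
L2 track_target: idle → wire stays none
L3 seek_light: idle → wire stays none
L4 wander: active, inhibitor → wire = none
L5 halt: active, suppressor → wire = (-1, -2)
L6 explore_frontier: idle → wire stays (-1, -2)
actuator = (-1, -2)
last writer: layer 5 = halt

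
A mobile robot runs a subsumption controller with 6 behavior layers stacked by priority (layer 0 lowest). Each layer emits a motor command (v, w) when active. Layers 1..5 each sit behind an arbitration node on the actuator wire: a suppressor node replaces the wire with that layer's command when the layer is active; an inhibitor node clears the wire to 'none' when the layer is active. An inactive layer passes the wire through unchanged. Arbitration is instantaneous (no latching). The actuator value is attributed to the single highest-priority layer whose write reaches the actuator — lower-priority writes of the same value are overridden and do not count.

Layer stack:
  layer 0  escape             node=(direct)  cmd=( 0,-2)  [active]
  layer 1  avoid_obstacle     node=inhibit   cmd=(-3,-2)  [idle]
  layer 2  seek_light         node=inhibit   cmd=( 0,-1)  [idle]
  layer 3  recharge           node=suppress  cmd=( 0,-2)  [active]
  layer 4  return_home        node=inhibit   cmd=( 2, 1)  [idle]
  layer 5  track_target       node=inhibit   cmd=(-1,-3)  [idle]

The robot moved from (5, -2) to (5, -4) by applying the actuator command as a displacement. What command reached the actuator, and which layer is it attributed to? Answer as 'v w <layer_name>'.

0 -2 recharge

displacement = (5, -4) − (5, -2) = (0, -2)
layer 0 (escape) active — direct: (0, -2)
layer 1 (avoid_obstacle) idle — unchanged: (0, -2)
layer 2 (seek_light) idle — unchanged: (0, -2)
layer 3 (recharge) active — suppresses: (0, -2)
layer 4 (return_home) idle — unchanged: (0, -2)
layer 5 (track_target) idle — unchanged: (0, -2)
→ actuator (0, -2) — from layer 3 (recharge)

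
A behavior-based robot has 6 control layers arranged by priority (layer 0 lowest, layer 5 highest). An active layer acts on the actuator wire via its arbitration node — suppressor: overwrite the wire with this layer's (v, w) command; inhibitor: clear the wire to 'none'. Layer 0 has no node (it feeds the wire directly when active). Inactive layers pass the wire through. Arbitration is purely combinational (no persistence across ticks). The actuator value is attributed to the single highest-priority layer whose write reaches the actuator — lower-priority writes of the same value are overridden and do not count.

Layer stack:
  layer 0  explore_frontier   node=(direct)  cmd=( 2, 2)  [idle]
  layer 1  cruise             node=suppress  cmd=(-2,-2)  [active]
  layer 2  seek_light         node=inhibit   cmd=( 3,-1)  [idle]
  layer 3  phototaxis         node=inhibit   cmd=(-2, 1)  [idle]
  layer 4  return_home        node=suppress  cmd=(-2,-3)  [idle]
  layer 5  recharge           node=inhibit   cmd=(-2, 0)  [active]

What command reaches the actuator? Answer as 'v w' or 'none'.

none

L0 explore_frontier: idle → wire = none
L1 cruise: active, suppressor → wire = (-2, -2)
L2 seek_light: idle → wire stays (-2, -2)
L3 phototaxis: idle → wire stays (-2, -2)
L4 return_home: idle → wire stays (-2, -2)
L5 recharge: active, inhibitor → wire = none
actuator = none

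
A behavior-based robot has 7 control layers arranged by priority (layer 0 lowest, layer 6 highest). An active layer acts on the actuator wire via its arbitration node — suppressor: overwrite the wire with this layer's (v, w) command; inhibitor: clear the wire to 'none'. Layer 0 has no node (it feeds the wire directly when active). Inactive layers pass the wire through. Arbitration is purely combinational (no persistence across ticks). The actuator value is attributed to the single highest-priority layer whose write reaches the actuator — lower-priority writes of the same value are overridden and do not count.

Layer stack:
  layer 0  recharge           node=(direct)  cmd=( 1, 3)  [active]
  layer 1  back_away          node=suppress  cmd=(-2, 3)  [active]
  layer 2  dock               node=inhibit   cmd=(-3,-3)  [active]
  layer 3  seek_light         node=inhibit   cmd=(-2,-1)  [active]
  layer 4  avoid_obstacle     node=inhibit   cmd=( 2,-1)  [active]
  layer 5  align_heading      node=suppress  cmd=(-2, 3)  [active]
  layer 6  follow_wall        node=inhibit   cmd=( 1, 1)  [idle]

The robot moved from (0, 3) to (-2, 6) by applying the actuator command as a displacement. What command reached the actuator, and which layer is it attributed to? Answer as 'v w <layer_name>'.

displacement = (-2, 6) − (0, 3) = (-2, 3)
L0 recharge: active, feeds wire = (1, 3)
L1 back_away: active, suppressor → wire = (-2, 3)
L2 dock: active, inhibitor → wire = none
L3 seek_light: active, inhibitor → wire = none
L4 avoid_obstacle: active, inhibitor → wire = none
L5 align_heading: active, suppressor → wire = (-2, 3)
L6 follow_wall: idle → wire stays (-2, 3)
actuator = (-2, 3) — from layer 5 (align_heading)

-2 3 align_heading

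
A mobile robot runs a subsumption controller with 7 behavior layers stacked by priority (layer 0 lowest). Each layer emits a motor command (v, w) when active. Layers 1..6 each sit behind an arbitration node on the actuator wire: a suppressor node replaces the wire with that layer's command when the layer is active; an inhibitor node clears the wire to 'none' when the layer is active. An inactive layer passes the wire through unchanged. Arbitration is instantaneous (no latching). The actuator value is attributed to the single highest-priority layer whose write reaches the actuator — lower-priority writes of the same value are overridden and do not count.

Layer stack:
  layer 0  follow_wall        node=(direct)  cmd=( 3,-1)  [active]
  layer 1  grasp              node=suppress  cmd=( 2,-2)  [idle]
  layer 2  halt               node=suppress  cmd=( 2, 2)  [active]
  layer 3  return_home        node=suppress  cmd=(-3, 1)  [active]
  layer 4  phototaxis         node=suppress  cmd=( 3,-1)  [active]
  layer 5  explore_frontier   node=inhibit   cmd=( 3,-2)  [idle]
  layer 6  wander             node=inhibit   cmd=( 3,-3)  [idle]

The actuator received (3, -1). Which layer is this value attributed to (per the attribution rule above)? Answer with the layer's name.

layer 0 (follow_wall) active — direct: (3, -1)
layer 1 (grasp) idle — unchanged: (3, -1)
layer 2 (halt) active — suppresses: (2, 2)
layer 3 (return_home) active — suppresses: (-3, 1)
layer 4 (phototaxis) active — suppresses: (3, -1)
layer 5 (explore_frontier) idle — unchanged: (3, -1)
layer 6 (wander) idle — unchanged: (3, -1)
→ actuator (3, -1)
last writer: layer 4 = phototaxis

phototaxis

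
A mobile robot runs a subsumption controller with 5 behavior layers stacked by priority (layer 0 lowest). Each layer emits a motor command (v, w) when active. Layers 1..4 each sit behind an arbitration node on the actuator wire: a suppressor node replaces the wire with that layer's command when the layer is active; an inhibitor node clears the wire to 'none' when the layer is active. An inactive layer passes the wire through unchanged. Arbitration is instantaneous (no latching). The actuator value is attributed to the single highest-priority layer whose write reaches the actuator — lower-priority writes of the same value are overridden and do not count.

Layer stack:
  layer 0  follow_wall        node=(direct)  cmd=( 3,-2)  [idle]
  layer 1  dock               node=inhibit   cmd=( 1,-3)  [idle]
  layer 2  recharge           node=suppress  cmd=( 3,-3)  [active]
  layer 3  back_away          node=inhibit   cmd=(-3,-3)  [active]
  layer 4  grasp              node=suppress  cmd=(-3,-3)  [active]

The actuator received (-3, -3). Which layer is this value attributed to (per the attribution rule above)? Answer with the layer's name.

grasp

L0 follow_wall: idle → wire = none
L1 dock: idle → wire stays none
L2 recharge: active, suppressor → wire = (3, -3)
L3 back_away: active, inhibitor → wire = none
L4 grasp: active, suppressor → wire = (-3, -3)
actuator = (-3, -3)
last writer: layer 4 = grasp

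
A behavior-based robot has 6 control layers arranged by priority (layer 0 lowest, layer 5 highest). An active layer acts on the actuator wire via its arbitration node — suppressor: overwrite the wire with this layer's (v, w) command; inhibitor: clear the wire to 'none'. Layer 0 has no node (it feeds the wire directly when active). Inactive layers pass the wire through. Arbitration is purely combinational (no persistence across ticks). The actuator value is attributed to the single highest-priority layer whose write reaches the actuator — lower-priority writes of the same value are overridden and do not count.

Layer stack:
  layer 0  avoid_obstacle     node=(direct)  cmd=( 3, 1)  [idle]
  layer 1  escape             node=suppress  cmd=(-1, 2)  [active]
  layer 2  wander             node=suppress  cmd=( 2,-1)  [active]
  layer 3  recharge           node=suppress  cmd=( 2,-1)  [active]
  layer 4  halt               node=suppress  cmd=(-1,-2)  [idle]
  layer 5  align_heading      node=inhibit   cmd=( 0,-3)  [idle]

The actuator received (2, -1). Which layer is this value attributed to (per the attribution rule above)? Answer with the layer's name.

[0] avoid_obstacle off; wire := none
[1] escape on (suppress); wire := (-1, 2)
[2] wander on (suppress); wire := (2, -1)
[3] recharge on (suppress); wire := (2, -1)
[4] halt off; pass (2, -1)
[5] align_heading off; pass (2, -1)
output (2, -1)
last writer: layer 3 = recharge

recharge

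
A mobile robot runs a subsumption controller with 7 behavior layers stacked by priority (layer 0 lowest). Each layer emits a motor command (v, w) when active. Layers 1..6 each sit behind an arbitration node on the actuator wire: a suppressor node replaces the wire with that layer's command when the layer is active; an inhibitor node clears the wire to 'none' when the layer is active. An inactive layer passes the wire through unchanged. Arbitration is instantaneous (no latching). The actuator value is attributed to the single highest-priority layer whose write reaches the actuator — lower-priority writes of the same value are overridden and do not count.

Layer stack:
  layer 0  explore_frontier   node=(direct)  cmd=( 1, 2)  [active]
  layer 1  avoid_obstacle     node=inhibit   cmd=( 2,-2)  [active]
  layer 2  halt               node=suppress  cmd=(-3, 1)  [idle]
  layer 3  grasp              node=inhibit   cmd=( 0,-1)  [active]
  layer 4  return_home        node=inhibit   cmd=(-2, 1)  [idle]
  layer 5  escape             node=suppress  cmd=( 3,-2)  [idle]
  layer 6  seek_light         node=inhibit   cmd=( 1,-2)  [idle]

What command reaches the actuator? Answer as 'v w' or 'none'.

none

layer 0 (explore_frontier) active — direct: (1, 2)
layer 1 (avoid_obstacle) active — inhibits: none
layer 2 (halt) idle — unchanged: none
layer 3 (grasp) active — inhibits: none
layer 4 (return_home) idle — unchanged: none
layer 5 (escape) idle — unchanged: none
layer 6 (seek_light) idle — unchanged: none
→ actuator none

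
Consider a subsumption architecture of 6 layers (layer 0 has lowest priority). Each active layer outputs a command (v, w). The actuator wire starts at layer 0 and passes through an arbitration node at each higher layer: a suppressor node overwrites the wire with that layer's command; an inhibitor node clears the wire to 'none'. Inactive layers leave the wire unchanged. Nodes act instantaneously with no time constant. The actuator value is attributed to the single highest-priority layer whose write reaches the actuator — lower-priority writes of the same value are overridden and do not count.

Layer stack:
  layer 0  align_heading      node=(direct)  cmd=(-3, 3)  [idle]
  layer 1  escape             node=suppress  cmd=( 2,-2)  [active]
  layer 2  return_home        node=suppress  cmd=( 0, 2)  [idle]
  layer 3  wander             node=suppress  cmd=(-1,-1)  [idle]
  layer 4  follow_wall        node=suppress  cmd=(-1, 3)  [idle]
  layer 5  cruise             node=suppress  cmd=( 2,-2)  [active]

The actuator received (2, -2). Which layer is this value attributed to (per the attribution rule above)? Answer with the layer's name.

cruise

layer 0 (align_heading) idle — none
layer 1 (escape) active — suppresses: (2, -2)
layer 2 (return_home) idle — unchanged: (2, -2)
layer 3 (wander) idle — unchanged: (2, -2)
layer 4 (follow_wall) idle — unchanged: (2, -2)
layer 5 (cruise) active — suppresses: (2, -2)
→ actuator (2, -2)
last writer: layer 5 = cruise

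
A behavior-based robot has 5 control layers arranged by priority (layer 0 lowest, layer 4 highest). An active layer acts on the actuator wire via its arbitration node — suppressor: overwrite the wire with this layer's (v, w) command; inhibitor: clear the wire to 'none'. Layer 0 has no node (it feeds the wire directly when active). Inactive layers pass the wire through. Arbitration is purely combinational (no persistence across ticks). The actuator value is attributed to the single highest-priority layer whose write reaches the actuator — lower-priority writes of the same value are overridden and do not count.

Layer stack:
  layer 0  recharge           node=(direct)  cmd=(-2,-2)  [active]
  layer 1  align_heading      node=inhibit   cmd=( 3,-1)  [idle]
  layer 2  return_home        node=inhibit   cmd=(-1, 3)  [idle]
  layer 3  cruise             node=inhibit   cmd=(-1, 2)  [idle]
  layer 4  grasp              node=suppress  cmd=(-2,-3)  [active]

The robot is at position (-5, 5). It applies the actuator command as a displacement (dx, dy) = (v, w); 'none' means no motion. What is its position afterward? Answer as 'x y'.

L0 recharge: active, feeds wire = (-2, -2)
L1 align_heading: idle → wire stays (-2, -2)
L2 return_home: idle → wire stays (-2, -2)
L3 cruise: idle → wire stays (-2, -2)
L4 grasp: active, suppressor → wire = (-2, -3)
actuator = (-2, -3)
position: (-5, 5) + (-2, -3) = (-7, 2)

-7 2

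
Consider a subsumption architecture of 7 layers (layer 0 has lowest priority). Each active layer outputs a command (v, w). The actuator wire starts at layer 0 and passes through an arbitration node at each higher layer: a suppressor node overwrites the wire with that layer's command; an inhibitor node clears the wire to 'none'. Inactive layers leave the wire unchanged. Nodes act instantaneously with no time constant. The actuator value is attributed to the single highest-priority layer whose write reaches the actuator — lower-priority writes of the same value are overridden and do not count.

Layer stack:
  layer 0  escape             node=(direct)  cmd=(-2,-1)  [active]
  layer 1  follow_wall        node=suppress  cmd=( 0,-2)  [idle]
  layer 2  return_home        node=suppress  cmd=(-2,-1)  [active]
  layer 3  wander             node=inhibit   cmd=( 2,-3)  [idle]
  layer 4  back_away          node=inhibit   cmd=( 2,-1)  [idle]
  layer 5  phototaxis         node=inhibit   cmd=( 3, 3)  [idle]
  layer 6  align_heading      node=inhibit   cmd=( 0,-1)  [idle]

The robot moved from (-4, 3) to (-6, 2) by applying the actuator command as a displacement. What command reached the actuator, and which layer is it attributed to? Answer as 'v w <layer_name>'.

-2 -1 return_home

displacement = (-6, 2) − (-4, 3) = (-2, -1)
layer 0 (escape) active — direct: (-2, -1)
layer 1 (follow_wall) idle — unchanged: (-2, -1)
layer 2 (return_home) active — suppresses: (-2, -1)
layer 3 (wander) idle — unchanged: (-2, -1)
layer 4 (back_away) idle — unchanged: (-2, -1)
layer 5 (phototaxis) idle — unchanged: (-2, -1)
layer 6 (align_heading) idle — unchanged: (-2, -1)
→ actuator (-2, -1) — from layer 2 (return_home)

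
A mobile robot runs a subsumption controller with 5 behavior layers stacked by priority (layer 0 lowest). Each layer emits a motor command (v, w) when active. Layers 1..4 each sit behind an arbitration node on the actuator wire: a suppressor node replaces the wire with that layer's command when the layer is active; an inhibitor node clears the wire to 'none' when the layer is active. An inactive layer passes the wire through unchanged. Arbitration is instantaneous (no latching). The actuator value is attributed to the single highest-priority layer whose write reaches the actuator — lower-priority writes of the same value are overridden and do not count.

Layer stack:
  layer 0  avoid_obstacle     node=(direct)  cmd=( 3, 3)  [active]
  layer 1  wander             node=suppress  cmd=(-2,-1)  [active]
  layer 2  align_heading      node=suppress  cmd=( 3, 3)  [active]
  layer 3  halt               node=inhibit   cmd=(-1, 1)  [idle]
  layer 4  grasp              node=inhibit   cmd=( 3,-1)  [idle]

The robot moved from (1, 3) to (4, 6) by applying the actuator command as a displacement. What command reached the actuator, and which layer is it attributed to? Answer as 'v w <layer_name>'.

3 3 align_heading

displacement = (4, 6) − (1, 3) = (3, 3)
L0 avoid_obstacle: active, feeds wire = (3, 3)
L1 wander: active, suppressor → wire = (-2, -1)
L2 align_heading: active, suppressor → wire = (3, 3)
L3 halt: idle → wire stays (3, 3)
L4 grasp: idle → wire stays (3, 3)
actuator = (3, 3) — from layer 2 (align_heading)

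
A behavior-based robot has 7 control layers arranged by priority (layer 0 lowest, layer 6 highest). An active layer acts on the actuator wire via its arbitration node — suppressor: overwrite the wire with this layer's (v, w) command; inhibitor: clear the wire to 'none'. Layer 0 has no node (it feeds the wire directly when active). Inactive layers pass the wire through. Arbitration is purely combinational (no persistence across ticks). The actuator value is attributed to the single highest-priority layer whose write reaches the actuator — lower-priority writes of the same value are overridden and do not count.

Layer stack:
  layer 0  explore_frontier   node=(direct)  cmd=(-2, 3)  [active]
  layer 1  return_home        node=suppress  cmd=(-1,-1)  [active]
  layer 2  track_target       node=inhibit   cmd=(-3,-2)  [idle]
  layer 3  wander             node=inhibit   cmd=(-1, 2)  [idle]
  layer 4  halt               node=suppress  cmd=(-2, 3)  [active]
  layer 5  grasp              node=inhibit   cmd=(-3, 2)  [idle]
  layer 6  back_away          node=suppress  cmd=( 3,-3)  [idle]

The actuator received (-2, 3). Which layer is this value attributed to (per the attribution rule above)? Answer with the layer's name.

halt

layer 0 (explore_frontier) active — direct: (-2, 3)
layer 1 (return_home) active — suppresses: (-1, -1)
layer 2 (track_target) idle — unchanged: (-1, -1)
layer 3 (wander) idle — unchanged: (-1, -1)
layer 4 (halt) active — suppresses: (-2, 3)
layer 5 (grasp) idle — unchanged: (-2, 3)
layer 6 (back_away) idle — unchanged: (-2, 3)
→ actuator (-2, 3)
last writer: layer 4 = halt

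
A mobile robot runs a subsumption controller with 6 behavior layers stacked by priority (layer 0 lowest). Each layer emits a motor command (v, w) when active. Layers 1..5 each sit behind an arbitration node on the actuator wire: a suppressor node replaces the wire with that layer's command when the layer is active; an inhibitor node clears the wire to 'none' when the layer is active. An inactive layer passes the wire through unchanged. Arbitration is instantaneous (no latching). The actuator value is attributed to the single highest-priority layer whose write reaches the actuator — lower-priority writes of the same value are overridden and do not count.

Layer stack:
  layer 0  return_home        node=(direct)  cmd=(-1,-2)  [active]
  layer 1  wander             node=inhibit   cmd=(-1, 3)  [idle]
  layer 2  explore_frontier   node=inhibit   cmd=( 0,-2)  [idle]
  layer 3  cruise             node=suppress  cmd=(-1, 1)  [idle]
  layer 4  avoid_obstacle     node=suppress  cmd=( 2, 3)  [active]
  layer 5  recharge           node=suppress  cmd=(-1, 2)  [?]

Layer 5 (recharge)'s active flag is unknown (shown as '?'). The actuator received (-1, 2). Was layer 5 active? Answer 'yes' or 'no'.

If layer 5 is active=yes:
  actuator would be (-1, 2)
If layer 5 is active=no:
  actuator would be (2, 3)
Observed (-1, 2), so layer 5 was active.

yes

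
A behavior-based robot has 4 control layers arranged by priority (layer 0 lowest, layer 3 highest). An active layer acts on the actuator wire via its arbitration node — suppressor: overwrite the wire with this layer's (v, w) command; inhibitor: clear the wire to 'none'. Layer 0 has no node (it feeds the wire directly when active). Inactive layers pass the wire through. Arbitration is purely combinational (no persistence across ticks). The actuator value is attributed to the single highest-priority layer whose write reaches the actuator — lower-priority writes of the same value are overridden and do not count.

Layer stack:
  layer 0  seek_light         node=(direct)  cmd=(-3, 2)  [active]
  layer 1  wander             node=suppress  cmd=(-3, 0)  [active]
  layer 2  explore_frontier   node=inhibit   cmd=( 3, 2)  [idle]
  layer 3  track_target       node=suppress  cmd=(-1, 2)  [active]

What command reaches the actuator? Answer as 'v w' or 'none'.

-1 2

[0] seek_light on; wire := (-3, 2)
[1] wander on (suppress); wire := (-3, 0)
[2] explore_frontier off; pass (-3, 0)
[3] track_target on (suppress); wire := (-1, 2)
output (-1, 2)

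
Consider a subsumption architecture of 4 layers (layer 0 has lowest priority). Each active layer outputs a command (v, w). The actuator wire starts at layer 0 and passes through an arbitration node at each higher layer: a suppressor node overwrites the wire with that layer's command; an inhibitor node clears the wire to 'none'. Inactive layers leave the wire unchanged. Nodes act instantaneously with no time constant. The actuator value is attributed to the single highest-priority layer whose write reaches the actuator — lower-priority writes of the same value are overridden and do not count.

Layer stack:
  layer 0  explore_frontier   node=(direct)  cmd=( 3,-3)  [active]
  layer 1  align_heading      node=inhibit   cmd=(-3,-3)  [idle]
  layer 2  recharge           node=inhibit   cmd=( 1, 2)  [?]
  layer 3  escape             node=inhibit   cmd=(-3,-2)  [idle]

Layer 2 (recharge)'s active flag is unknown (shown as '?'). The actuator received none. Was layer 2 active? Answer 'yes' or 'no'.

If layer 2 is active=yes:
  actuator would be none
If layer 2 is active=no:
  actuator would be (3, -3)
Observed none, so layer 2 was active.

yes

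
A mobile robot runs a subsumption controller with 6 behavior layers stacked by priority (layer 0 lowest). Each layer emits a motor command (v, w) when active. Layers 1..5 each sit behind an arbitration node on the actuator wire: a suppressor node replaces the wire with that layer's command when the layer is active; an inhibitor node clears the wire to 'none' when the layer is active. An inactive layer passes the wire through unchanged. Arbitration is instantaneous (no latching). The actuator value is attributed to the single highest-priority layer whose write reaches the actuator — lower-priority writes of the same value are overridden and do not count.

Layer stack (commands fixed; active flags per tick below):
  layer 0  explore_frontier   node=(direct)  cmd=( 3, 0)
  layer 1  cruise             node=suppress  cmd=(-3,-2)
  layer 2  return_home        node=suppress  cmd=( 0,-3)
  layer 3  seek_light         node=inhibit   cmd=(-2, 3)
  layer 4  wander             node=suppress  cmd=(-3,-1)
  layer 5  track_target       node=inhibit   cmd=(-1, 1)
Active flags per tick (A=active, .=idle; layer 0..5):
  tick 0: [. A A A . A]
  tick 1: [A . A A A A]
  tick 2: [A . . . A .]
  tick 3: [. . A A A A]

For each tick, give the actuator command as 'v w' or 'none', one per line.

none
none
-3 -1
none

tick 0:
  [0] explore_frontier off; wire := none
  [1] cruise on (suppress); wire := (-3, -2)
  [2] return_home on (suppress); wire := (0, -3)
  [3] seek_light on (inhibit); wire := none
  [4] wander off; pass none
  [5] track_target on (inhibit); wire := none
  output none
tick 1:
  [0] explore_frontier on; wire := (3, 0)
  [1] cruise off; pass (3, 0)
  [2] return_home on (suppress); wire := (0, -3)
  [3] seek_light on (inhibit); wire := none
  [4] wander on (suppress); wire := (-3, -1)
  [5] track_target on (inhibit); wire := none
  output none
tick 2:
  [0] explore_frontier on; wire := (3, 0)
  [1] cruise off; pass (3, 0)
  [2] return_home off; pass (3, 0)
  [3] seek_light off; pass (3, 0)
  [4] wander on (suppress); wire := (-3, -1)
  [5] track_target off; pass (-3, -1)
  output (-3, -1)
tick 3:
  [0] explore_frontier off; wire := none
  [1] cruise off; pass none
  [2] return_home on (suppress); wire := (0, -3)
  [3] seek_light on (inhibit); wire := none
  [4] wander on (suppress); wire := (-3, -1)
  [5] track_target on (inhibit); wire := none
  output none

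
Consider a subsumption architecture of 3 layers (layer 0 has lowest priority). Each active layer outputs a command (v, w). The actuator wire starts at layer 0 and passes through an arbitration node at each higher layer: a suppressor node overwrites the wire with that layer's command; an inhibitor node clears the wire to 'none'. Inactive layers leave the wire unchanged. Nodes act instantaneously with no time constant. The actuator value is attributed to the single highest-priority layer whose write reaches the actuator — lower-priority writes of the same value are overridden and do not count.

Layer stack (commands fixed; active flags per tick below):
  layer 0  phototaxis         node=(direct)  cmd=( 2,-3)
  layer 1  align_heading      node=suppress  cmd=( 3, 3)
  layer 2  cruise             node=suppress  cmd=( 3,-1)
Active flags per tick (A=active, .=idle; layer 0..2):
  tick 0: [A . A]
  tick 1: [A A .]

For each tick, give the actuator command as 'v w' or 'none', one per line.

3 -1
3 3

tick 0:
  [0] phototaxis on; wire := (2, -3)
  [1] align_heading off; pass (2, -3)
  [2] cruise on (suppress); wire := (3, -1)
  output (3, -1)
tick 1:
  [0] phototaxis on; wire := (2, -3)
  [1] align_heading on (suppress); wire := (3, 3)
  [2] cruise off; pass (3, 3)
  output (3, 3)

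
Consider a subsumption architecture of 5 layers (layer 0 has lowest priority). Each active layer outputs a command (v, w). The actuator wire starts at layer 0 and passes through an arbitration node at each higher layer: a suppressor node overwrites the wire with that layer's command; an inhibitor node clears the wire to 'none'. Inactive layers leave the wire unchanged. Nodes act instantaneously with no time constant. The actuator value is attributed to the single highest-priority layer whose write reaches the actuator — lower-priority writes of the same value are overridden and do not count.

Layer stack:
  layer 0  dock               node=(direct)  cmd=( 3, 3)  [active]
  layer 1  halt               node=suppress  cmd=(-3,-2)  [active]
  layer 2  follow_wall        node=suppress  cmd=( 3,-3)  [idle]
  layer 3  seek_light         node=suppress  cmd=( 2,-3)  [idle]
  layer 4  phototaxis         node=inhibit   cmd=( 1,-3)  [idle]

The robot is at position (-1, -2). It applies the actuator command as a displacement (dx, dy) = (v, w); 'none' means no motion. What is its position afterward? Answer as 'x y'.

-4 -4

L0 dock: active, feeds wire = (3, 3)
L1 halt: active, suppressor → wire = (-3, -2)
L2 follow_wall: idle → wire stays (-3, -2)
L3 seek_light: idle → wire stays (-3, -2)
L4 phototaxis: idle → wire stays (-3, -2)
actuator = (-3, -2)
position: (-1, -2) + (-3, -2) = (-4, -4)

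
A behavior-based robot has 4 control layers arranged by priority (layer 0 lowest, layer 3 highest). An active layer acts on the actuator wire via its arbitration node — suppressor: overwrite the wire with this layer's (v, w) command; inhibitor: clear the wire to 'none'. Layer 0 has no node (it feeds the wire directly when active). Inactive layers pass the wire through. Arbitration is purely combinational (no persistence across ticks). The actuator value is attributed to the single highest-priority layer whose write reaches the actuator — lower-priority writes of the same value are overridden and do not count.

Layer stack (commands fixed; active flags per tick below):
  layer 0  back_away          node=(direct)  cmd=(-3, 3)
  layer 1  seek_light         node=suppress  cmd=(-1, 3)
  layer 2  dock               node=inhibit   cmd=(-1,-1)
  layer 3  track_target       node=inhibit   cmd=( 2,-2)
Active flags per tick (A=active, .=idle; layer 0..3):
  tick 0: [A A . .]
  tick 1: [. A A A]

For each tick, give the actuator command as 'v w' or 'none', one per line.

-1 3
none

tick 0:
  L0 back_away: active, feeds wire = (-3, 3)
  L1 seek_light: active, suppressor → wire = (-1, 3)
  L2 dock: idle → wire stays (-1, 3)
  L3 track_target: idle → wire stays (-1, 3)
  actuator = (-1, 3)
tick 1:
  L0 back_away: idle → wire = none
  L1 seek_light: active, suppressor → wire = (-1, 3)
  L2 dock: active, inhibitor → wire = none
  L3 track_target: active, inhibitor → wire = none
  actuator = none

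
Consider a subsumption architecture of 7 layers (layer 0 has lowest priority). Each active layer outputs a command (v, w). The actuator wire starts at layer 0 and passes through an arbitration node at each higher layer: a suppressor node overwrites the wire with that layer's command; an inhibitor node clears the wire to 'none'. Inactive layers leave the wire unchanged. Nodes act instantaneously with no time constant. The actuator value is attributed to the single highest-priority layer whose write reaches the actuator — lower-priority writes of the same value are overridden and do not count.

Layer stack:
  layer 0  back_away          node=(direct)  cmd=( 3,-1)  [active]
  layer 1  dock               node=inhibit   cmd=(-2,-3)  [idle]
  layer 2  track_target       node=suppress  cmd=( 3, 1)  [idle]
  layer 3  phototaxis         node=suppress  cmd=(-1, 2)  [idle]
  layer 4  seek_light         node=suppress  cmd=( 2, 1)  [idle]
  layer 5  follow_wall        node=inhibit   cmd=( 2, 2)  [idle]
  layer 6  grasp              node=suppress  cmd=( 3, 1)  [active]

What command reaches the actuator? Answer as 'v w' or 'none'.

3 1

L0 back_away: active, feeds wire = (3, -1)
L1 dock: idle → wire stays (3, -1)
L2 track_target: idle → wire stays (3, -1)
L3 phototaxis: idle → wire stays (3, -1)
L4 seek_light: idle → wire stays (3, -1)
L5 follow_wall: idle → wire stays (3, -1)
L6 grasp: active, suppressor → wire = (3, 1)
actuator = (3, 1)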